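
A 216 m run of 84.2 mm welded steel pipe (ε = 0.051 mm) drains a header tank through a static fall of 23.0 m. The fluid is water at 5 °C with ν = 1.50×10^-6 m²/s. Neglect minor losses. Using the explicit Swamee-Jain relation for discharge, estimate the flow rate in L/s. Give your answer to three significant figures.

Q ≈ 16.7 L/s

Swamee-Jain (Type II): Q = -0.965·√(gD⁵h_f/L)·ln[ε/(3.7D) + √(3.17ν²L/(gD³h_f))]
√(gD⁵h_f/L) = √(9.81·0.0842⁵·23.0/216) = 0.002103
ε/(3.7D) = 1.64×10^-4; √(3.17ν²L/(gD³h_f)) = 1.07×10^-4
Q = -0.965·0.002103·ln(2.707×10^-4) = 0.01667 m³/s
Check: V = 2.99 m/s, Re = 1.68×10^5, f = 0.01976, h_f = 23.2 m ≈ 23.0 m ✓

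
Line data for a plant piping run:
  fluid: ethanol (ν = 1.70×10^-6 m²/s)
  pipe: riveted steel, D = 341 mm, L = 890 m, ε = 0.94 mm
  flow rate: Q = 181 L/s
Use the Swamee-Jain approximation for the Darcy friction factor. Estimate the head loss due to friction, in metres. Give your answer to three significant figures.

h_f ≈ 13.6 m

V = 4Q/(πD²) = 4·0.181/(π·0.341²) = 1.982 m/s
Re = VD/ν = 1.982·0.341/1.70×10^-6 = 3.98×10^5 → turbulent
ε/D = 0.94/341 = 0.00276
Swamee-Jain: f = 0.02604
h_f = f(L/D)V²/(2g) = 0.02604·(890/0.341)·1.982²/(2·9.81) = 13.61 m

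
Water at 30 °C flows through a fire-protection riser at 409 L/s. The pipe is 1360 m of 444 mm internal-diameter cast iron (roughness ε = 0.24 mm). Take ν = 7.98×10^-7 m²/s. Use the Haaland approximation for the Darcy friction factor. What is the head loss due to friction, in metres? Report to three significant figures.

V = 4Q/(πD²) = 4·0.409/(π·0.444²) = 2.642 m/s
Re = VD/ν = 2.642·0.444/7.98×10^-7 = 1.47×10^6 → turbulent
ε/D = 0.24/444 = 5.41×10^-4
Haaland: f = 0.01732
h_f = f(L/D)V²/(2g) = 0.01732·(1360/0.444)·2.642²/(2·9.81) = 18.86 m

h_f ≈ 18.9 m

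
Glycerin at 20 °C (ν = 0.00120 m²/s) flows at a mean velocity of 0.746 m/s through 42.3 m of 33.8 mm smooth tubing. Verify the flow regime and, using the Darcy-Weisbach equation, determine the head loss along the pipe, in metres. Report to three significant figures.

Re = VD/ν = 0.746·0.03380/0.00120 = 21.0 → laminar (Re < 2300)
f = 64/Re = 3.046
h_f = f(L/D)V²/(2g) = 3.046·(42.3/0.03380)·0.746²/(2·9.81) = 108.1 m

h_f ≈ 108 m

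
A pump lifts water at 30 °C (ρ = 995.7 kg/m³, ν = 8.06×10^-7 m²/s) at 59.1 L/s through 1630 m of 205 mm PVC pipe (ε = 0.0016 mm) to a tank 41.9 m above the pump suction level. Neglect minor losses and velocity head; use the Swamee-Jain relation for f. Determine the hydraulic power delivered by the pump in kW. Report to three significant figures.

P_hyd ≈ 34.3 kW

V = 4Q/(πD²) = 1.791 m/s; Re = 4.55×10^5; ε/D = 7.80×10^-6; f = 0.01343
h_f = f(L/D)V²/2g = 17.45 m
Total head H = z + h_f = 41.9 + 17.45 = 59.35 m
P_hyd = ρgQH = 995.7·9.81·0.0591·59.35 = 34.26 kW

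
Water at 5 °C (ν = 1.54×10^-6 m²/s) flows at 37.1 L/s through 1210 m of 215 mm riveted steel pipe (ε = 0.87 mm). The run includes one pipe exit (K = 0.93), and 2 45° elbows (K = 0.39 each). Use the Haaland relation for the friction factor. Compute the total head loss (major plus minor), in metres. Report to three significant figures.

H_L ≈ 8.85 m

V = 4Q/(πD²) = 1.022 m/s; V²/2g = 0.05322 m
Re = 1.43×10^5, ε/D = 0.00405 → f = 0.02926 (Haaland)
Major: h_f = f(L/D)·V²/2g = 0.02926·5628·0.05322 = 8.764 m
Minor: ΣK = 1.71; h_m = ΣK·V²/2g = 0.09101 m
Total H_L = 8.764 + 0.09101 = 8.855 m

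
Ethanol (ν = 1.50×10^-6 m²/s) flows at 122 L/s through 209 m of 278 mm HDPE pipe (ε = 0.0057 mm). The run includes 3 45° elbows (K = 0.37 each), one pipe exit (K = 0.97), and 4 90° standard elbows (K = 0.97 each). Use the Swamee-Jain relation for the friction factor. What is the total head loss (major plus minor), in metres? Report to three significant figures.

V = 4Q/(πD²) = 2.010 m/s; V²/2g = 0.2059 m
Re = 3.73×10^5, ε/D = 2.05×10^-5 → f = 0.01408 (Swamee-Jain)
Major: h_f = f(L/D)·V²/2g = 0.01408·751.8·0.2059 = 2.179 m
Minor: ΣK = 5.96; h_m = ΣK·V²/2g = 1.227 m
Total H_L = 2.179 + 1.227 = 3.407 m

H_L ≈ 3.41 m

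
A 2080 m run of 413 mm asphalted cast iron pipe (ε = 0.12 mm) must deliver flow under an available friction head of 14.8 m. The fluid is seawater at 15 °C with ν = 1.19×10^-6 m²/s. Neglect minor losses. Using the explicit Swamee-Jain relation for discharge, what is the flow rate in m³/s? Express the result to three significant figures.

Swamee-Jain (Type II): Q = -0.965·√(gD⁵h_f/L)·ln[ε/(3.7D) + √(3.17ν²L/(gD³h_f))]
√(gD⁵h_f/L) = √(9.81·0.413⁵·14.8/2080) = 0.02896
ε/(3.7D) = 7.85×10^-5; √(3.17ν²L/(gD³h_f)) = 3.02×10^-5
Q = -0.965·0.02896·ln(1.087×10^-4) = 0.2551 m³/s
Check: V = 1.90 m/s, Re = 6.61×10^5, f = 0.01601, h_f = 14.9 m ≈ 14.8 m ✓

Q ≈ 0.255 m³/s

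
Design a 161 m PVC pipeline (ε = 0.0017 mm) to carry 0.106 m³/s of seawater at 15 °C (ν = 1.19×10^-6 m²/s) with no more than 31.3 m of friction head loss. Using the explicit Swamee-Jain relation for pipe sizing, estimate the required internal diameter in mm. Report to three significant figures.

Swamee-Jain (Type III): D = 0.66·[ε^1.25·(LQ²/(gh_f))^4.75 + ν·Q^9.4·(L/(gh_f))^5.2]^0.04
LQ²/(gh_f) = 0.005891; L/(gh_f) = 0.5243
Term 1 = ε^1.25·(…)^4.75 = 1.57×10^-18; Term 2 = ν·Q^9.4·(…)^5.2 = 2.85×10^-17
D = 0.66·(1.57×10^-18 + 2.85×10^-17)^0.04 = 0.1441 m = 144 mm
Check: V = 6.50 m/s, Re = 7.87×10^5, f = 0.01234, h_f = 29.7 m ≈ 31.3 m ✓

D ≈ 144 mm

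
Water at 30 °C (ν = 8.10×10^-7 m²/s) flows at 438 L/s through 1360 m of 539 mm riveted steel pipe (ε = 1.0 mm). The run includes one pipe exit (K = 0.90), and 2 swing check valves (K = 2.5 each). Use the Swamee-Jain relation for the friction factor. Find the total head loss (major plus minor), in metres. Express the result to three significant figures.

H_L ≈ 12.1 m

V = 4Q/(πD²) = 1.920 m/s; V²/2g = 0.1878 m
Re = 1.28×10^6, ε/D = 0.00186 → f = 0.02318 (Swamee-Jain)
Major: h_f = f(L/D)·V²/2g = 0.02318·2523·0.1878 = 10.98 m
Minor: ΣK = 5.90; h_m = ΣK·V²/2g = 1.108 m
Total H_L = 10.98 + 1.108 = 12.09 m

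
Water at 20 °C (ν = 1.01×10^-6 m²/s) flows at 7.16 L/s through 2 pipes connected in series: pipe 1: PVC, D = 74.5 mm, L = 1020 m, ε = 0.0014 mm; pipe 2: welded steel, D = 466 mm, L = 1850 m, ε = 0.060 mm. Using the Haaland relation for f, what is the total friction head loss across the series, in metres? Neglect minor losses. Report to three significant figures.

Pipe 1: V = 1.643 m/s, Re = 1.21×10^5, ε/D = 1.88×10^-5, f = 0.01721, h_1 = f(L/D)V²/2g = 32.41 m
Pipe 2: V = 0.04198 m/s, Re = 1.94×10^4, ε/D = 1.29×10^-4, f = 0.02616, h_2 = f(L/D)V²/2g = 0.009329 m
Series → Q common, losses add: H = Σh = 32.41 m

H ≈ 32.4 m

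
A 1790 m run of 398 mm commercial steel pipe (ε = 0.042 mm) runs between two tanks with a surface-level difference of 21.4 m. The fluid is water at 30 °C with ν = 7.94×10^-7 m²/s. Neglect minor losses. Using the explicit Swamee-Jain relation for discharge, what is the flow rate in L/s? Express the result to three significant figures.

Q ≈ 331 L/s

Swamee-Jain (Type II): Q = -0.965·√(gD⁵h_f/L)·ln[ε/(3.7D) + √(3.17ν²L/(gD³h_f))]
√(gD⁵h_f/L) = √(9.81·0.398⁵·21.4/1790) = 0.03422
ε/(3.7D) = 2.85×10^-5; √(3.17ν²L/(gD³h_f)) = 1.64×10^-5
Q = -0.965·0.03422·ln(4.496×10^-5) = 0.3306 m³/s
Check: V = 2.66 m/s, Re = 1.33×10^6, f = 0.01330, h_f = 21.5 m ≈ 21.4 m ✓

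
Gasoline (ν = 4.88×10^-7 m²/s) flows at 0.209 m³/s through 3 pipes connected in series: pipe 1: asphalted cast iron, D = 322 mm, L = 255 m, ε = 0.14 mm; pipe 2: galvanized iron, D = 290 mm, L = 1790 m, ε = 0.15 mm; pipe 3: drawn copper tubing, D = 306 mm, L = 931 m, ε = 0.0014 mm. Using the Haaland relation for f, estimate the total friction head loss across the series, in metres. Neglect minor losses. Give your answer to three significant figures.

H ≈ 71.6 m

Pipe 1: V = 2.567 m/s, Re = 1.69×10^6, ε/D = 4.35×10^-4, f = 0.01651, h_1 = f(L/D)V²/2g = 4.390 m
Pipe 2: V = 3.164 m/s, Re = 1.88×10^6, ε/D = 5.17×10^-4, f = 0.01709, h_2 = f(L/D)V²/2g = 53.84 m
Pipe 3: V = 2.842 m/s, Re = 1.78×10^6, ε/D = 4.58×10^-6, f = 0.01066, h_3 = f(L/D)V²/2g = 13.34 m
Series → Q common, losses add: H = Σh = 71.58 m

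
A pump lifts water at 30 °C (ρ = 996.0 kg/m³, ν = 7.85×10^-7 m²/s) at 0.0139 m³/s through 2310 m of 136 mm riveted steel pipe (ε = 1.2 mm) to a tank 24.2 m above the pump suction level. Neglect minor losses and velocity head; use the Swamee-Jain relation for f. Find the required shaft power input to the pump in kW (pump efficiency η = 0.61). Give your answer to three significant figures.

P_shaft ≈ 11.9 kW

V = 4Q/(πD²) = 0.9569 m/s; Re = 1.66×10^5; ε/D = 0.00882; f = 0.03692
h_f = f(L/D)V²/2g = 29.27 m
Total head H = z + h_f = 24.2 + 29.27 = 53.47 m
P_hyd = ρgQH = 996.0·9.81·0.0139·53.47 = 7.261 kW
P_shaft = P_hyd/η = 7.261/0.61 = 11.90 kW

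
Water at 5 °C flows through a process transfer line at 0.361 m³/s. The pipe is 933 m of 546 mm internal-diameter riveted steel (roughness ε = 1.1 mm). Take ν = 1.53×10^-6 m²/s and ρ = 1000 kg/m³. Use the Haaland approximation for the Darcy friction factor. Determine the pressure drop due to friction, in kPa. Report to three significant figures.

V = 4Q/(πD²) = 4·0.361/(π·0.546²) = 1.542 m/s
Re = VD/ν = 1.542·0.546/1.53×10^-6 = 5.50×10^5 → turbulent
ε/D = 1.1/546 = 0.00201
Haaland: f = 0.02380
h_f = f(L/D)V²/(2g) = 0.02380·(933/0.546)·1.542²/(2·9.81) = 4.929 m
Δp = ρg·h_f = 1000·9.81·4.929 = 48.35 kPa

Δp ≈ 48.3 kPa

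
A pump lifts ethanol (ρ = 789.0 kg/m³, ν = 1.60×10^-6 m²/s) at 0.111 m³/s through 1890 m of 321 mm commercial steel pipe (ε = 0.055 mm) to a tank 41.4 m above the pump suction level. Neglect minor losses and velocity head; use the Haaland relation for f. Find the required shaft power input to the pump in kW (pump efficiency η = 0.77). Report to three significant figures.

V = 4Q/(πD²) = 1.372 m/s; Re = 2.75×10^5; ε/D = 1.71×10^-4; f = 0.01600
h_f = f(L/D)V²/2g = 9.032 m
Total head H = z + h_f = 41.4 + 9.032 = 50.43 m
P_hyd = ρgQH = 789.0·9.81·0.111·50.43 = 43.33 kW
P_shaft = P_hyd/η = 43.33/0.77 = 56.27 kW

P_shaft ≈ 56.3 kW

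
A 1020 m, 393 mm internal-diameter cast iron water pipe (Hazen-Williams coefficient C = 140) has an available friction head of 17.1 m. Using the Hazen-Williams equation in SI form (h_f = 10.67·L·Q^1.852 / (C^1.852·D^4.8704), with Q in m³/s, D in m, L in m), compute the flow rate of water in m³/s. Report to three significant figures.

Rearranging: Q = [h_f·C^1.852·D^4.8704 / (10.67·L)]^(1/1.852)
Q = [17.1·140^1.852·0.393^4.8704 / (10.67·1020)]^0.540 = 0.3677 m³/s

Q ≈ 0.368 m³/s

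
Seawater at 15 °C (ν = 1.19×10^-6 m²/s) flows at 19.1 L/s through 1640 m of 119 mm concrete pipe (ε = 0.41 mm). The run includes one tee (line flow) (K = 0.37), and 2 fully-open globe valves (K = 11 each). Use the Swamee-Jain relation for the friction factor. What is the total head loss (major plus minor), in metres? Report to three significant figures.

V = 4Q/(πD²) = 1.717 m/s; V²/2g = 0.1503 m
Re = 1.72×10^5, ε/D = 0.00345 → f = 0.02812 (Swamee-Jain)
Major: h_f = f(L/D)·V²/2g = 0.02812·13782·0.1503 = 58.25 m
Minor: ΣK = 22.4; h_m = ΣK·V²/2g = 3.363 m
Total H_L = 58.25 + 3.363 = 61.61 m

H_L ≈ 61.6 m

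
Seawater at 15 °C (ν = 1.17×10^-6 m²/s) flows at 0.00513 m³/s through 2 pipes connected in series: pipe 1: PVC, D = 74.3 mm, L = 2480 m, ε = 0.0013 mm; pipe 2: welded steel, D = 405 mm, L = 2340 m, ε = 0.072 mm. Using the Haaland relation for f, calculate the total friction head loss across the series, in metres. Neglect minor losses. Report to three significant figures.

Pipe 1: V = 1.183 m/s, Re = 7.51×10^4, ε/D = 1.75×10^-5, f = 0.01899, h_1 = f(L/D)V²/2g = 45.23 m
Pipe 2: V = 0.03982 m/s, Re = 1.38×10^4, ε/D = 1.78×10^-4, f = 0.02857, h_2 = f(L/D)V²/2g = 0.01334 m
Series → Q common, losses add: H = Σh = 45.24 m

H ≈ 45.2 m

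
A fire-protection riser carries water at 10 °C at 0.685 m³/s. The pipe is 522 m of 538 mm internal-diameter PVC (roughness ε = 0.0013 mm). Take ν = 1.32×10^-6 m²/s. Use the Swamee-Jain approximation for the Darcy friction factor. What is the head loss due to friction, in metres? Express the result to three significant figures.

h_f ≈ 5.07 m

V = 4Q/(πD²) = 4·0.685/(π·0.538²) = 3.013 m/s
Re = VD/ν = 3.013·0.538/1.32×10^-6 = 1.23×10^6 → turbulent
ε/D = 0.0013/538 = 2.42×10^-6
Swamee-Jain: f = 0.01129
h_f = f(L/D)V²/(2g) = 0.01129·(522/0.538)·3.013²/(2·9.81) = 5.067 m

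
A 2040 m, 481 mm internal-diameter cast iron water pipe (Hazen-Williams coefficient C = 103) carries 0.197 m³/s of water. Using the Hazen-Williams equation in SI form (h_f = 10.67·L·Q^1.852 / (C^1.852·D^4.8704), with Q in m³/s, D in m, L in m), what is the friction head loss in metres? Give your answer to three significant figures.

h_f ≈ 7.10 m

h_f = 10.67·2040·0.197^1.852 / (103^1.852·0.481^4.8704) = 7.103 m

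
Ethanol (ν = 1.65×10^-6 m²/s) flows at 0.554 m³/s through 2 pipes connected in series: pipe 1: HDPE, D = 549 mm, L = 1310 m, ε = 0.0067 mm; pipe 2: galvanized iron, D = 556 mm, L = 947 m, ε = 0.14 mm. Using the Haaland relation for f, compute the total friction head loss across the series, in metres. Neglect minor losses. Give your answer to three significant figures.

H ≈ 15.1 m

Pipe 1: V = 2.340 m/s, Re = 7.79×10^5, ε/D = 1.22×10^-5, f = 0.01228, h_1 = f(L/D)V²/2g = 8.178 m
Pipe 2: V = 2.282 m/s, Re = 7.69×10^5, ε/D = 2.52×10^-4, f = 0.01534, h_2 = f(L/D)V²/2g = 6.932 m
Series → Q common, losses add: H = Σh = 15.11 m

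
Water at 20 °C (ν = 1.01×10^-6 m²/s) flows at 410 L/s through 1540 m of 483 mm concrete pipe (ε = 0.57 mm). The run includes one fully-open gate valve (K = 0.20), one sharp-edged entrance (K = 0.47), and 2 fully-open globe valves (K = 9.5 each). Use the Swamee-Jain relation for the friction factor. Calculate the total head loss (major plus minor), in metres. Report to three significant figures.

H_L ≈ 21.9 m

V = 4Q/(πD²) = 2.238 m/s; V²/2g = 0.2552 m
Re = 1.07×10^6, ε/D = 0.00118 → f = 0.02079 (Swamee-Jain)
Major: h_f = f(L/D)·V²/2g = 0.02079·3188·0.2552 = 16.91 m
Minor: ΣK = 19.7; h_m = ΣK·V²/2g = 5.020 m
Total H_L = 16.91 + 5.020 = 21.93 m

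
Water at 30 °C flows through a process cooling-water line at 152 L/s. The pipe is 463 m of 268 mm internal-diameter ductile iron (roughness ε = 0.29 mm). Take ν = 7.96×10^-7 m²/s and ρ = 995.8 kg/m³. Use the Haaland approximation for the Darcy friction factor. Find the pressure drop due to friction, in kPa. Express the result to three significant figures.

V = 4Q/(πD²) = 4·0.152/(π·0.268²) = 2.695 m/s
Re = VD/ν = 2.695·0.268/7.96×10^-7 = 9.07×10^5 → turbulent
ε/D = 0.29/268 = 0.00108
Haaland: f = 0.02034
h_f = f(L/D)V²/(2g) = 0.02034·(463/0.268)·2.695²/(2·9.81) = 13.00 m
Δp = ρg·h_f = 995.8·9.81·13.00 = 127.0 kPa

Δp ≈ 127 kPa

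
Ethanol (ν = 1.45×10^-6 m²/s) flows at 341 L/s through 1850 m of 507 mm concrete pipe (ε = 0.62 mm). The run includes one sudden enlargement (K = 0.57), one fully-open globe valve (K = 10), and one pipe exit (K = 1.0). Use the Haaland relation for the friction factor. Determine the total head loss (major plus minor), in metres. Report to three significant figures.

V = 4Q/(πD²) = 1.689 m/s; V²/2g = 0.1454 m
Re = 5.91×10^5, ε/D = 0.00122 → f = 0.02106 (Haaland)
Major: h_f = f(L/D)·V²/2g = 0.02106·3649·0.1454 = 11.17 m
Minor: ΣK = 11.6; h_m = ΣK·V²/2g = 1.682 m
Total H_L = 11.17 + 1.682 = 12.86 m

H_L ≈ 12.9 m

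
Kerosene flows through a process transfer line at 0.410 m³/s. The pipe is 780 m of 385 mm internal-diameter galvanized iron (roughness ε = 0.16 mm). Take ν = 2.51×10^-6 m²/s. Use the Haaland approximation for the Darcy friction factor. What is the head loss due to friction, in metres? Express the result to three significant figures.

V = 4Q/(πD²) = 4·0.410/(π·0.385²) = 3.522 m/s
Re = VD/ν = 3.522·0.385/2.51×10^-6 = 5.40×10^5 → turbulent
ε/D = 0.16/385 = 4.16×10^-4
Haaland: f = 0.01695
h_f = f(L/D)V²/(2g) = 0.01695·(780/0.385)·3.522²/(2·9.81) = 21.71 m

h_f ≈ 21.7 m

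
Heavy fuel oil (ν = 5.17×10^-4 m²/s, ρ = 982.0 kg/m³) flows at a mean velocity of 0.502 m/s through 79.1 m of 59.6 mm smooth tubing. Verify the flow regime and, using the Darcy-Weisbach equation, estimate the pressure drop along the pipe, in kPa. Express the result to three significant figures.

Δp ≈ 182 kPa

Re = VD/ν = 0.502·0.05960/5.17×10^-4 = 57.9 → laminar (Re < 2300)
f = 64/Re = 1.106
h_f = f(L/D)V²/(2g) = 1.106·(79.1/0.05960)·0.502²/(2·9.81) = 18.85 m
Δp = ρg·h_f = 982.0·9.81·18.85 = 181.6 kPa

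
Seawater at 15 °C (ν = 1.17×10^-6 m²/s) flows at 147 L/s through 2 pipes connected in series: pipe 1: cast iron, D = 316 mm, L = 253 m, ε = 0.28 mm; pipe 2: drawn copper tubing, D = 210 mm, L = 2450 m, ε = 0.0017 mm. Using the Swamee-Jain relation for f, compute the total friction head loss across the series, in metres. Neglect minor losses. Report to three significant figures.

H ≈ 135 m

Pipe 1: V = 1.874 m/s, Re = 5.06×10^5, ε/D = 8.86×10^-4, f = 0.01983, h_1 = f(L/D)V²/2g = 2.843 m
Pipe 2: V = 4.244 m/s, Re = 7.62×10^5, ε/D = 8.10×10^-6, f = 0.01233, h_2 = f(L/D)V²/2g = 132.0 m
Series → Q common, losses add: H = Σh = 134.9 m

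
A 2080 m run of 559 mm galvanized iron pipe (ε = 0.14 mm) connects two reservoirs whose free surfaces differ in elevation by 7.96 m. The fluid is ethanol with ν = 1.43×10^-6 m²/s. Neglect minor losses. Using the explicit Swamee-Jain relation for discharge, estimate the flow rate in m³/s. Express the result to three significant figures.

Q ≈ 0.403 m³/s

Swamee-Jain (Type II): Q = -0.965·√(gD⁵h_f/L)·ln[ε/(3.7D) + √(3.17ν²L/(gD³h_f))]
√(gD⁵h_f/L) = √(9.81·0.559⁵·7.96/2080) = 0.04527
ε/(3.7D) = 6.77×10^-5; √(3.17ν²L/(gD³h_f)) = 3.14×10^-5
Q = -0.965·0.04527·ln(9.913×10^-5) = 0.4027 m³/s
Check: V = 1.64 m/s, Re = 6.41×10^5, f = 0.01568, h_f = 8.01 m ≈ 7.96 m ✓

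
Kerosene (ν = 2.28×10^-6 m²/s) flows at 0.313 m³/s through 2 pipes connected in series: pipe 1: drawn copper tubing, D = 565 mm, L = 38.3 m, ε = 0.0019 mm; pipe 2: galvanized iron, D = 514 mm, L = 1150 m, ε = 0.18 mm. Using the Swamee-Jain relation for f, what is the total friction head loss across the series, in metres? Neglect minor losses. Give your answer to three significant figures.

Pipe 1: V = 1.248 m/s, Re = 3.09×10^5, ε/D = 3.36×10^-6, f = 0.01433, h_1 = f(L/D)V²/2g = 0.07717 m
Pipe 2: V = 1.508 m/s, Re = 3.40×10^5, ε/D = 3.50×10^-4, f = 0.01722, h_2 = f(L/D)V²/2g = 4.469 m
Series → Q common, losses add: H = Σh = 4.546 m

H ≈ 4.55 m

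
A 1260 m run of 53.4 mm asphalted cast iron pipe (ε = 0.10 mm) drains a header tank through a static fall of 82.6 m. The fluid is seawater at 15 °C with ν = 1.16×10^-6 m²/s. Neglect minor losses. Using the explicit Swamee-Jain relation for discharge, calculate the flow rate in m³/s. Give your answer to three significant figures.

Swamee-Jain (Type II): Q = -0.965·√(gD⁵h_f/L)·ln[ε/(3.7D) + √(3.17ν²L/(gD³h_f))]
√(gD⁵h_f/L) = √(9.81·0.0534⁵·82.6/1260) = 5.284×10^-4
ε/(3.7D) = 5.06×10^-4; √(3.17ν²L/(gD³h_f)) = 2.09×10^-4
Q = -0.965·5.284×10^-4·ln(7.148×10^-4) = 0.003694 m³/s
Check: V = 1.65 m/s, Re = 7.59×10^4, f = 0.02549, h_f = 83.4 m ≈ 82.6 m ✓

Q ≈ 0.00369 m³/s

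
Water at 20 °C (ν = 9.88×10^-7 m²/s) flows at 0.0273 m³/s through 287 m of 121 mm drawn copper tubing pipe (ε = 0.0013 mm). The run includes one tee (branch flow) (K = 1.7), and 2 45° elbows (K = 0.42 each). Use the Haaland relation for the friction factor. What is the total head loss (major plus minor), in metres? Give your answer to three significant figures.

H_L ≈ 10.6 m

V = 4Q/(πD²) = 2.374 m/s; V²/2g = 0.2873 m
Re = 2.91×10^5, ε/D = 1.07×10^-5 → f = 0.01451 (Haaland)
Major: h_f = f(L/D)·V²/2g = 0.01451·2372·0.2873 = 9.888 m
Minor: ΣK = 2.54; h_m = ΣK·V²/2g = 0.7297 m
Total H_L = 9.888 + 0.7297 = 10.62 m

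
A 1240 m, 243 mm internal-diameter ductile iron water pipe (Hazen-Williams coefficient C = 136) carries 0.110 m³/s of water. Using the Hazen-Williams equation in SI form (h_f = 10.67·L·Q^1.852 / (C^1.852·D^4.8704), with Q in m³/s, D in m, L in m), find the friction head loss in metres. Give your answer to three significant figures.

h_f ≈ 24.4 m

h_f = 10.67·1240·0.110^1.852 / (136^1.852·0.243^4.8704) = 24.39 m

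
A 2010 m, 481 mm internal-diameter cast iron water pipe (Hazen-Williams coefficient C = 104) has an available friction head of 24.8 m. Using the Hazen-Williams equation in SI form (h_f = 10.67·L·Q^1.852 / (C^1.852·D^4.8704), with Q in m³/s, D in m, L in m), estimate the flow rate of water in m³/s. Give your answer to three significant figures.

Q ≈ 0.394 m³/s

Rearranging: Q = [h_f·C^1.852·D^4.8704 / (10.67·L)]^(1/1.852)
Q = [24.8·104^1.852·0.481^4.8704 / (10.67·2010)]^0.540 = 0.3939 m³/s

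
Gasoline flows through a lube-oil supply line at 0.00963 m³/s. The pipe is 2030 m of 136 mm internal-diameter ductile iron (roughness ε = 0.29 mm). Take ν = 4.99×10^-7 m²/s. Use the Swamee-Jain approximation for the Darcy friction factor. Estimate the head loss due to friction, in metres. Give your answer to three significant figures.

h_f ≈ 8.34 m

V = 4Q/(πD²) = 4·0.00963/(π·0.136²) = 0.6629 m/s
Re = VD/ν = 0.6629·0.136/4.99×10^-7 = 1.81×10^5 → turbulent
ε/D = 0.29/136 = 0.00213
Swamee-Jain: f = 0.02495
h_f = f(L/D)V²/(2g) = 0.02495·(2030/0.136)·0.6629²/(2·9.81) = 8.340 m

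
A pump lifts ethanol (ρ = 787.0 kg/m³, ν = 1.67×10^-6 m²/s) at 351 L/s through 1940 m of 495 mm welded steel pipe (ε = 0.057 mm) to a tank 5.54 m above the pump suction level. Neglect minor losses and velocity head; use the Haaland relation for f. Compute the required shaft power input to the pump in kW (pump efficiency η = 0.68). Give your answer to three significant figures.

P_shaft ≈ 60.0 kW

V = 4Q/(πD²) = 1.824 m/s; Re = 5.41×10^5; ε/D = 1.15×10^-4; f = 0.01431
h_f = f(L/D)V²/2g = 9.510 m
Total head H = z + h_f = 5.54 + 9.510 = 15.05 m
P_hyd = ρgQH = 787.0·9.81·0.351·15.05 = 40.78 kW
P_shaft = P_hyd/η = 40.78/0.68 = 59.98 kW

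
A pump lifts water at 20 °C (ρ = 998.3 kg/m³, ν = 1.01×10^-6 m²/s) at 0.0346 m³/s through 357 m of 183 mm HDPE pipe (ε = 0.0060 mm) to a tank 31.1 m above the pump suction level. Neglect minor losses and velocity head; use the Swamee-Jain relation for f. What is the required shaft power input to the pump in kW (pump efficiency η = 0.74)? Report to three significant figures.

P_shaft ≈ 15.4 kW

V = 4Q/(πD²) = 1.315 m/s; Re = 2.38×10^5; ε/D = 3.28×10^-5; f = 0.01534
h_f = f(L/D)V²/2g = 2.640 m
Total head H = z + h_f = 31.1 + 2.640 = 33.74 m
P_hyd = ρgQH = 998.3·9.81·0.0346·33.74 = 11.43 kW
P_shaft = P_hyd/η = 11.43/0.74 = 15.45 kW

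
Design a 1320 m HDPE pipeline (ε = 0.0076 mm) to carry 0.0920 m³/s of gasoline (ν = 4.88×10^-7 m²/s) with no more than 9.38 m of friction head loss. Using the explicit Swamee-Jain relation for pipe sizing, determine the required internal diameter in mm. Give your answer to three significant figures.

D ≈ 264 mm

Swamee-Jain (Type III): D = 0.66·[ε^1.25·(LQ²/(gh_f))^4.75 + ν·Q^9.4·(L/(gh_f))^5.2]^0.04
LQ²/(gh_f) = 0.1214; L/(gh_f) = 14.35
Term 1 = ε^1.25·(…)^4.75 = 1.78×10^-11; Term 2 = ν·Q^9.4·(…)^5.2 = 9.18×10^-11
D = 0.66·(1.78×10^-11 + 9.18×10^-11)^0.04 = 0.2637 m = 264 mm
Check: V = 1.68 m/s, Re = 9.10×10^5, f = 0.01242, h_f = 8.99 m ≈ 9.38 m ✓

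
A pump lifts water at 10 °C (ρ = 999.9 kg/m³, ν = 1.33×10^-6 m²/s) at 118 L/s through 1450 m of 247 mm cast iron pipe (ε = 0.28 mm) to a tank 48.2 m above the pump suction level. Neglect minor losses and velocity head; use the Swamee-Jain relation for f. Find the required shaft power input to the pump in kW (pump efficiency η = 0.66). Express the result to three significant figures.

V = 4Q/(πD²) = 2.463 m/s; Re = 4.57×10^5; ε/D = 0.00113; f = 0.02097
h_f = f(L/D)V²/2g = 38.05 m
Total head H = z + h_f = 48.2 + 38.05 = 86.25 m
P_hyd = ρgQH = 999.9·9.81·0.118·86.25 = 99.83 kW
P_shaft = P_hyd/η = 99.83/0.66 = 151.3 kW

P_shaft ≈ 151 kW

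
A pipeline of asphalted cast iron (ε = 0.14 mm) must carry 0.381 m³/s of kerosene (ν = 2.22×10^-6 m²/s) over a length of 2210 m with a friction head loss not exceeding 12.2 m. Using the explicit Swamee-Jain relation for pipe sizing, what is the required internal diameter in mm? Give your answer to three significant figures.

Swamee-Jain (Type III): D = 0.66·[ε^1.25·(LQ²/(gh_f))^4.75 + ν·Q^9.4·(L/(gh_f))^5.2]^0.04
LQ²/(gh_f) = 2.680; L/(gh_f) = 18.47
Term 1 = ε^1.25·(…)^4.75 = 0.00165; Term 2 = ν·Q^9.4·(…)^5.2 = 9.82×10^-4
D = 0.66·(0.00165 + 9.82×10^-4)^0.04 = 0.5204 m = 520 mm
Check: V = 1.79 m/s, Re = 4.20×10^5, f = 0.01634, h_f = 11.3 m ≈ 12.2 m ✓

D ≈ 520 mm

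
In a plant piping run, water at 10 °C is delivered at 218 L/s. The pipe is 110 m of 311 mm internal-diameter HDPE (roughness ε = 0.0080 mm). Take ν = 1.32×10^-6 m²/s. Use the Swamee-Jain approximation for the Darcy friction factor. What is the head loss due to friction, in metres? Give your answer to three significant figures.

V = 4Q/(πD²) = 4·0.218/(π·0.311²) = 2.870 m/s
Re = VD/ν = 2.870·0.311/1.32×10^-6 = 6.76×10^5 → turbulent
ε/D = 0.0080/311 = 2.57×10^-5
Swamee-Jain: f = 0.01289
h_f = f(L/D)V²/(2g) = 0.01289·(110/0.311)·2.870²/(2·9.81) = 1.914 m

h_f ≈ 1.91 m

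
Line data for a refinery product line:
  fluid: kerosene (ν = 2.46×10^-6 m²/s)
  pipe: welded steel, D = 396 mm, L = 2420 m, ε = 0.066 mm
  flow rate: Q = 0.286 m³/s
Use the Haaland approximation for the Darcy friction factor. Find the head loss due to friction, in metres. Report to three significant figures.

V = 4Q/(πD²) = 4·0.286/(π·0.396²) = 2.322 m/s
Re = VD/ν = 2.322·0.396/2.46×10^-6 = 3.74×10^5 → turbulent
ε/D = 0.066/396 = 1.67×10^-4
Haaland: f = 0.01541
h_f = f(L/D)V²/(2g) = 0.01541·(2420/0.396)·2.322²/(2·9.81) = 25.88 m

h_f ≈ 25.9 m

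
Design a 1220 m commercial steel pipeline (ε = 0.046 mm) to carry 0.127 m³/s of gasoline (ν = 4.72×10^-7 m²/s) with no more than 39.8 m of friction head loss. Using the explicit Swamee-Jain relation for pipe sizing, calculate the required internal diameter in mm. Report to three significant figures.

Swamee-Jain (Type III): D = 0.66·[ε^1.25·(LQ²/(gh_f))^4.75 + ν·Q^9.4·(L/(gh_f))^5.2]^0.04
LQ²/(gh_f) = 0.05040; L/(gh_f) = 3.125
Term 1 = ε^1.25·(…)^4.75 = 2.60×10^-12; Term 2 = ν·Q^9.4·(…)^5.2 = 6.65×10^-13
D = 0.66·(2.60×10^-12 + 6.65×10^-13)^0.04 = 0.2291 m = 229 mm
Check: V = 3.08 m/s, Re = 1.50×10^6, f = 0.01449, h_f = 37.3 m ≈ 39.8 m ✓

D ≈ 229 mm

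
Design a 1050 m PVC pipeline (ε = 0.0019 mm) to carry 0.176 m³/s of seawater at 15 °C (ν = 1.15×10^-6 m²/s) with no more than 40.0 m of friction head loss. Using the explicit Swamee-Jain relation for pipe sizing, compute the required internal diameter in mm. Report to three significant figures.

Swamee-Jain (Type III): D = 0.66·[ε^1.25·(LQ²/(gh_f))^4.75 + ν·Q^9.4·(L/(gh_f))^5.2]^0.04
LQ²/(gh_f) = 0.08289; L/(gh_f) = 2.676
Term 1 = ε^1.25·(…)^4.75 = 5.14×10^-13; Term 2 = ν·Q^9.4·(…)^5.2 = 1.55×10^-11
D = 0.66·(5.14×10^-13 + 1.55×10^-11)^0.04 = 0.2442 m = 244 mm
Check: V = 3.76 m/s, Re = 7.98×10^5, f = 0.01223, h_f = 37.8 m ≈ 40.0 m ✓

D ≈ 244 mm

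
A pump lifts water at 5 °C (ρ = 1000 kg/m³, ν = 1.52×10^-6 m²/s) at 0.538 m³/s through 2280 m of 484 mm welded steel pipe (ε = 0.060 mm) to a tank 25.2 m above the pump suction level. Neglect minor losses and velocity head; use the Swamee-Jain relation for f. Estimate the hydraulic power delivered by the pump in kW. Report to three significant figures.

V = 4Q/(πD²) = 2.924 m/s; Re = 9.31×10^5; ε/D = 1.24×10^-4; f = 0.01392
h_f = f(L/D)V²/2g = 28.58 m
Total head H = z + h_f = 25.2 + 28.58 = 53.78 m
P_hyd = ρgQH = 1000·9.81·0.538·53.78 = 283.9 kW

P_hyd ≈ 284 kW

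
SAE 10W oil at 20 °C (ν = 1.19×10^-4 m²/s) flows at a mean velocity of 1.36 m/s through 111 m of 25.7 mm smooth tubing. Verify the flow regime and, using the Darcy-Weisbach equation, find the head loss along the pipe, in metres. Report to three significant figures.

h_f ≈ 88.7 m

Re = VD/ν = 1.36·0.02570/1.19×10^-4 = 294 → laminar (Re < 2300)
f = 64/Re = 0.2179
h_f = f(L/D)V²/(2g) = 0.2179·(111/0.02570)·1.36²/(2·9.81) = 88.72 m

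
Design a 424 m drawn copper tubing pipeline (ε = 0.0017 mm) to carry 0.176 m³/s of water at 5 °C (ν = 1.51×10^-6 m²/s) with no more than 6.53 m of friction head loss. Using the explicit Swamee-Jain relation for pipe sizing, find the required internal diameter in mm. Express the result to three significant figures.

D ≈ 298 mm

Swamee-Jain (Type III): D = 0.66·[ε^1.25·(LQ²/(gh_f))^4.75 + ν·Q^9.4·(L/(gh_f))^5.2]^0.04
LQ²/(gh_f) = 0.2050; L/(gh_f) = 6.619
Term 1 = ε^1.25·(…)^4.75 = 3.30×10^-11; Term 2 = ν·Q^9.4·(…)^5.2 = 2.26×10^-9
D = 0.66·(3.30×10^-11 + 2.26×10^-9)^0.04 = 0.2978 m = 298 mm
Check: V = 2.53 m/s, Re = 4.98×10^5, f = 0.01319, h_f = 6.11 m ≈ 6.53 m ✓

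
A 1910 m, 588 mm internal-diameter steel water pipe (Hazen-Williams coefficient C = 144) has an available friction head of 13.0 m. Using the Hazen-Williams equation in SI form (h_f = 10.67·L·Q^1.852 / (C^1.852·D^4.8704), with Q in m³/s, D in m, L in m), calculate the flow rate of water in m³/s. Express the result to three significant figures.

Q ≈ 0.671 m³/s

Rearranging: Q = [h_f·C^1.852·D^4.8704 / (10.67·L)]^(1/1.852)
Q = [13.0·144^1.852·0.588^4.8704 / (10.67·1910)]^0.540 = 0.6708 m³/s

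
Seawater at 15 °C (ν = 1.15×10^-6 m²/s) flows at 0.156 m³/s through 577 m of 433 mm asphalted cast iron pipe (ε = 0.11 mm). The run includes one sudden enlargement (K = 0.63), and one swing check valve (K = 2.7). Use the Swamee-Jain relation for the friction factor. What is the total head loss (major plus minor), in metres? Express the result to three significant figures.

V = 4Q/(πD²) = 1.059 m/s; V²/2g = 0.05720 m
Re = 3.99×10^5, ε/D = 2.54×10^-4 → f = 0.01629 (Swamee-Jain)
Major: h_f = f(L/D)·V²/2g = 0.01629·1333·0.05720 = 1.242 m
Minor: ΣK = 3.33; h_m = ΣK·V²/2g = 0.1905 m
Total H_L = 1.242 + 0.1905 = 1.432 m

H_L ≈ 1.43 m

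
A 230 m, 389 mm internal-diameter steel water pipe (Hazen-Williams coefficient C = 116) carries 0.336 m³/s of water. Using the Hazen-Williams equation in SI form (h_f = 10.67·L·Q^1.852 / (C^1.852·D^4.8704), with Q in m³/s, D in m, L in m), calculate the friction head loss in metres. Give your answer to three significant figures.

h_f ≈ 4.86 m

h_f = 10.67·230·0.336^1.852 / (116^1.852·0.389^4.8704) = 4.857 m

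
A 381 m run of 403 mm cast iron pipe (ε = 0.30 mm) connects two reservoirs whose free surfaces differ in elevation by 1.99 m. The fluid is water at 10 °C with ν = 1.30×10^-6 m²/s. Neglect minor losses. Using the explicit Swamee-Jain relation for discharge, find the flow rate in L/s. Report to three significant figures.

Swamee-Jain (Type II): Q = -0.965·√(gD⁵h_f/L)·ln[ε/(3.7D) + √(3.17ν²L/(gD³h_f))]
√(gD⁵h_f/L) = √(9.81·0.403⁵·1.99/381) = 0.02334
ε/(3.7D) = 2.01×10^-4; √(3.17ν²L/(gD³h_f)) = 4.00×10^-5
Q = -0.965·0.02334·ln(2.412×10^-4) = 0.1876 m³/s
Check: V = 1.47 m/s, Re = 4.56×10^5, f = 0.01922, h_f = 2.00 m ≈ 1.99 m ✓

Q ≈ 188 L/s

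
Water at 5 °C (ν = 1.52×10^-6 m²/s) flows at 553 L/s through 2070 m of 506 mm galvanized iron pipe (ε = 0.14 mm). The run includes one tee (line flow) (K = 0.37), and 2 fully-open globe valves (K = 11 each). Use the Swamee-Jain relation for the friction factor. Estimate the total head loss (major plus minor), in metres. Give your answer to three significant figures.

H_L ≈ 33.2 m

V = 4Q/(πD²) = 2.750 m/s; V²/2g = 0.3855 m
Re = 9.15×10^5, ε/D = 2.77×10^-4 → f = 0.01561 (Swamee-Jain)
Major: h_f = f(L/D)·V²/2g = 0.01561·4091·0.3855 = 24.61 m
Minor: ΣK = 22.4; h_m = ΣK·V²/2g = 8.623 m
Total H_L = 24.61 + 8.623 = 33.24 m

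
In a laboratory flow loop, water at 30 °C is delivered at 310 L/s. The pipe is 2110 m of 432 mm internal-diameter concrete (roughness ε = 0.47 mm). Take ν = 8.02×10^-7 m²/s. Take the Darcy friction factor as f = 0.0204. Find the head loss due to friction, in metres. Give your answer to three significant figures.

V = 4Q/(πD²) = 4·0.310/(π·0.432²) = 2.115 m/s
h_f = f(L/D)V²/(2g) = 0.02040·(2110/0.432)·2.115²/(2·9.81) = 22.72 m

h_f ≈ 22.7 m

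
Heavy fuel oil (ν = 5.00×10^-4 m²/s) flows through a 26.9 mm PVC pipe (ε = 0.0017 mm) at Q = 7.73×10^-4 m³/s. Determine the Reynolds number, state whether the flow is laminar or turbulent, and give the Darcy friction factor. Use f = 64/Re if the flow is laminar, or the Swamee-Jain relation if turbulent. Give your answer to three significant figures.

Re ≈ 73.2; laminar; f = 64/Re ≈ 0.875

V = 4Q/(πD²) = 1.360 m/s
Re = VD/ν = 1.360·0.0269/5.00×10^-4 = 73.2
Re < 2300 → laminar → f = 64/Re = 0.8746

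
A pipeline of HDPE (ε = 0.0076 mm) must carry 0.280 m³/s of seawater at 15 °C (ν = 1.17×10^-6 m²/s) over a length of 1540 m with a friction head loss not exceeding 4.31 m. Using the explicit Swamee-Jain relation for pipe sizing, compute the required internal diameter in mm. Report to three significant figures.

Swamee-Jain (Type III): D = 0.66·[ε^1.25·(LQ²/(gh_f))^4.75 + ν·Q^9.4·(L/(gh_f))^5.2]^0.04
LQ²/(gh_f) = 2.856; L/(gh_f) = 36.42
Term 1 = ε^1.25·(…)^4.75 = 5.83×10^-5; Term 2 = ν·Q^9.4·(…)^5.2 = 9.79×10^-4
D = 0.66·(5.83×10^-5 + 9.79×10^-4)^0.04 = 0.5014 m = 501 mm
Check: V = 1.42 m/s, Re = 6.08×10^5, f = 0.01292, h_f = 4.07 m ≈ 4.31 m ✓

D ≈ 501 mm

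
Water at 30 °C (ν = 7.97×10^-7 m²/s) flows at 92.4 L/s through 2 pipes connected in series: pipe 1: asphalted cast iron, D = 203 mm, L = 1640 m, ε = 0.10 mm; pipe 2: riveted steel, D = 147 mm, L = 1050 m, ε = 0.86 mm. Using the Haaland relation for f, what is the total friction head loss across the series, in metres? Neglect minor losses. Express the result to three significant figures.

H ≈ 403 m

Pipe 1: V = 2.855 m/s, Re = 7.27×10^5, ε/D = 4.93×10^-4, f = 0.01728, h_1 = f(L/D)V²/2g = 57.99 m
Pipe 2: V = 5.444 m/s, Re = 1.00×10^6, ε/D = 0.00585, f = 0.03201, h_2 = f(L/D)V²/2g = 345.4 m
Series → Q common, losses add: H = Σh = 403.4 m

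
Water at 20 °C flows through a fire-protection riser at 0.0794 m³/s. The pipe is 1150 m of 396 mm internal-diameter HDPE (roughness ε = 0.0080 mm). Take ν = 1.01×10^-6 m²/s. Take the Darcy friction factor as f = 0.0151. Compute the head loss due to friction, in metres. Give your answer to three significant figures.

V = 4Q/(πD²) = 4·0.0794/(π·0.396²) = 0.6447 m/s
h_f = f(L/D)V²/(2g) = 0.01510·(1150/0.396)·0.6447²/(2·9.81) = 0.9289 m

h_f ≈ 0.929 m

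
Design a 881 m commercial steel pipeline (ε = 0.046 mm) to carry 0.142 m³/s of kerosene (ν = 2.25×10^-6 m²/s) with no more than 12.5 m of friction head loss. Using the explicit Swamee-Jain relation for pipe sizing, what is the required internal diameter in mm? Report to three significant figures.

Swamee-Jain (Type III): D = 0.66·[ε^1.25·(LQ²/(gh_f))^4.75 + ν·Q^9.4·(L/(gh_f))^5.2]^0.04
LQ²/(gh_f) = 0.1449; L/(gh_f) = 7.185
Term 1 = ε^1.25·(…)^4.75 = 3.92×10^-10; Term 2 = ν·Q^9.4·(…)^5.2 = 6.87×10^-10
D = 0.66·(3.92×10^-10 + 6.87×10^-10)^0.04 = 0.2890 m = 289 mm
Check: V = 2.17 m/s, Re = 2.78×10^5, f = 0.01612, h_f = 11.7 m ≈ 12.5 m ✓

D ≈ 289 mm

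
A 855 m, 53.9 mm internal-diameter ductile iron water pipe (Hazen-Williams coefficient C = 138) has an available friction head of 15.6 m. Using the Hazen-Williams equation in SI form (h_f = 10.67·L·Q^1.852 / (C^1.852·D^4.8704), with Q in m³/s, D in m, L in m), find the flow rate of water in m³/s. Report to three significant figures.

Rearranging: Q = [h_f·C^1.852·D^4.8704 / (10.67·L)]^(1/1.852)
Q = [15.6·138^1.852·0.0539^4.8704 / (10.67·855)]^0.540 = 0.002042 m³/s

Q ≈ 0.00204 m³/s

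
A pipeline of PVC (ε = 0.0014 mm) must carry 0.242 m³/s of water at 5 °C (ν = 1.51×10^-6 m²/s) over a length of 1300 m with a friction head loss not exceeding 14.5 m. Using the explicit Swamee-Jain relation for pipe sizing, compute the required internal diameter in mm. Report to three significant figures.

D ≈ 359 mm

Swamee-Jain (Type III): D = 0.66·[ε^1.25·(LQ²/(gh_f))^4.75 + ν·Q^9.4·(L/(gh_f))^5.2]^0.04
LQ²/(gh_f) = 0.5352; L/(gh_f) = 9.139
Term 1 = ε^1.25·(…)^4.75 = 2.47×10^-9; Term 2 = ν·Q^9.4·(…)^5.2 = 2.42×10^-7
D = 0.66·(2.47×10^-9 + 2.42×10^-7)^0.04 = 0.3590 m = 359 mm
Check: V = 2.39 m/s, Re = 5.68×10^5, f = 0.01286, h_f = 13.6 m ≈ 14.5 m ✓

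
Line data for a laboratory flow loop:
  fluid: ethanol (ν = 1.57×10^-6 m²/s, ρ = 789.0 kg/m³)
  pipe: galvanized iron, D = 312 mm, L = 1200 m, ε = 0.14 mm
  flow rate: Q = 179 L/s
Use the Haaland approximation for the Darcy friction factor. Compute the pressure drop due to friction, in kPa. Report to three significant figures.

Δp ≈ 144 kPa

V = 4Q/(πD²) = 4·0.179/(π·0.312²) = 2.341 m/s
Re = VD/ν = 2.341·0.312/1.57×10^-6 = 4.65×10^5 → turbulent
ε/D = 0.14/312 = 4.49×10^-4
Haaland: f = 0.01730
h_f = f(L/D)V²/(2g) = 0.01730·(1200/0.312)·2.341²/(2·9.81) = 18.60 m
Δp = ρg·h_f = 789.0·9.81·18.60 = 143.9 kPa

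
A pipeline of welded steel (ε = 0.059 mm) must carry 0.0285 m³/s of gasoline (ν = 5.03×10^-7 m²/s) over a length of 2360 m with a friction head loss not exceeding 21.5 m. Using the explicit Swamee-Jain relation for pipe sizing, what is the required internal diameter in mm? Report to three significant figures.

D ≈ 168 mm

Swamee-Jain (Type III): D = 0.66·[ε^1.25·(LQ²/(gh_f))^4.75 + ν·Q^9.4·(L/(gh_f))^5.2]^0.04
LQ²/(gh_f) = 0.009089; L/(gh_f) = 11.19
Term 1 = ε^1.25·(…)^4.75 = 1.04×10^-15; Term 2 = ν·Q^9.4·(…)^5.2 = 4.27×10^-16
D = 0.66·(1.04×10^-15 + 4.27×10^-16)^0.04 = 0.1683 m = 168 mm
Check: V = 1.28 m/s, Re = 4.29×10^5, f = 0.01693, h_f = 19.8 m ≈ 21.5 m ✓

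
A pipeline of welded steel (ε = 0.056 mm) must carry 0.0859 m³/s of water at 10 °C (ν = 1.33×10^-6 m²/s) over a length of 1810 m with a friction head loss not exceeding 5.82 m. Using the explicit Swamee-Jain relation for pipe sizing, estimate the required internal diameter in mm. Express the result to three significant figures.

Swamee-Jain (Type III): D = 0.66·[ε^1.25·(LQ²/(gh_f))^4.75 + ν·Q^9.4·(L/(gh_f))^5.2]^0.04
LQ²/(gh_f) = 0.2339; L/(gh_f) = 31.70
Term 1 = ε^1.25·(…)^4.75 = 4.88×10^-9; Term 2 = ν·Q^9.4·(…)^5.2 = 8.11×10^-9
D = 0.66·(4.88×10^-9 + 8.11×10^-9)^0.04 = 0.3192 m = 319 mm
Check: V = 1.07 m/s, Re = 2.58×10^5, f = 0.01641, h_f = 5.46 m ≈ 5.82 m ✓

D ≈ 319 mm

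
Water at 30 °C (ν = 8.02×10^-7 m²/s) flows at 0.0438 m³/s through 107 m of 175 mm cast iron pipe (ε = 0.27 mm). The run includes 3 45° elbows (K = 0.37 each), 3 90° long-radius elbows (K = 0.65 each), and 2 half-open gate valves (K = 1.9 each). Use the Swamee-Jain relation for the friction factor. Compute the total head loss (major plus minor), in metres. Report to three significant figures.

V = 4Q/(πD²) = 1.821 m/s; V²/2g = 0.1690 m
Re = 3.97×10^5, ε/D = 0.00154 → f = 0.02257 (Swamee-Jain)
Major: h_f = f(L/D)·V²/2g = 0.02257·611.4·0.1690 = 2.332 m
Minor: ΣK = 6.86; h_m = ΣK·V²/2g = 1.159 m
Total H_L = 2.332 + 1.159 = 3.491 m

H_L ≈ 3.49 m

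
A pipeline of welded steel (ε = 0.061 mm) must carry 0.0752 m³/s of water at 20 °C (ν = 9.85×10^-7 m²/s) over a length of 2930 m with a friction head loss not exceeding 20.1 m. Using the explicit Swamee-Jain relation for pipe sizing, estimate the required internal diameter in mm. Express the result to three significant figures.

D ≈ 260 mm

Swamee-Jain (Type III): D = 0.66·[ε^1.25·(LQ²/(gh_f))^4.75 + ν·Q^9.4·(L/(gh_f))^5.2]^0.04
LQ²/(gh_f) = 0.08403; L/(gh_f) = 14.86
Term 1 = ε^1.25·(…)^4.75 = 4.20×10^-11; Term 2 = ν·Q^9.4·(…)^5.2 = 3.34×10^-11
D = 0.66·(4.20×10^-11 + 3.34×10^-11)^0.04 = 0.2598 m = 260 mm
Check: V = 1.42 m/s, Re = 3.74×10^5, f = 0.01623, h_f = 18.8 m ≈ 20.1 m ✓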